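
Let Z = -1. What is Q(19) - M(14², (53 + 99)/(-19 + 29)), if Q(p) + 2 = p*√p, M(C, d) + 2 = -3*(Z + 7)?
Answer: 18 + 19*√19 ≈ 100.82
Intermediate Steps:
M(C, d) = -20 (M(C, d) = -2 - 3*(-1 + 7) = -2 - 3*6 = -2 - 18 = -20)
Q(p) = -2 + p^(3/2) (Q(p) = -2 + p*√p = -2 + p^(3/2))
Q(19) - M(14², (53 + 99)/(-19 + 29)) = (-2 + 19^(3/2)) - 1*(-20) = (-2 + 19*√19) + 20 = 18 + 19*√19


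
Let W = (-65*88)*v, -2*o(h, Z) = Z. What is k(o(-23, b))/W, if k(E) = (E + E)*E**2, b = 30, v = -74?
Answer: -675/42328 ≈ -0.015947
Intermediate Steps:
o(h, Z) = -Z/2
k(E) = 2*E**3 (k(E) = (2*E)*E**2 = 2*E**3)
W = 423280 (W = -65*88*(-74) = -5720*(-74) = 423280)
k(o(-23, b))/W = (2*(-1/2*30)**3)/423280 = (2*(-15)**3)*(1/423280) = (2*(-3375))*(1/423280) = -6750*1/423280 = -675/42328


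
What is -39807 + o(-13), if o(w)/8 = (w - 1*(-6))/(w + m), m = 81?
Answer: -676733/17 ≈ -39808.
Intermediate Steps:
o(w) = 8*(6 + w)/(81 + w) (o(w) = 8*((w - 1*(-6))/(w + 81)) = 8*((w + 6)/(81 + w)) = 8*((6 + w)/(81 + w)) = 8*(6 + w)/(81 + w))
-39807 + o(-13) = -39807 + 8*(6 - 13)/(81 - 13) = -39807 + 8*(-7)/68 = -39807 + 8*(1/68)*(-7) = -39807 - 14/17 = -676733/17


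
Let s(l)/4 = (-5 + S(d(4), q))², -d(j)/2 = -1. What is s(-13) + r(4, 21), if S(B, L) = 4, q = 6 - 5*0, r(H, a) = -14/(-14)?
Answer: 5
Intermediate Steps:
d(j) = 2 (d(j) = -2*(-1) = 2)
r(H, a) = 1 (r(H, a) = -14*(-1/14) = 1)
q = 6 (q = 6 + 0 = 6)
s(l) = 4 (s(l) = 4*(-5 + 4)² = 4*(-1)² = 4*1 = 4)
s(-13) + r(4, 21) = 4 + 1 = 5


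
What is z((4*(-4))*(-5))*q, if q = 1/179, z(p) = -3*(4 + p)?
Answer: -252/179 ≈ -1.4078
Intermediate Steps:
z(p) = -12 - 3*p
q = 1/179 ≈ 0.0055866
z((4*(-4))*(-5))*q = (-12 - 3*4*(-4)*(-5))*(1/179) = (-12 - (-48)*(-5))*(1/179) = (-12 - 3*80)*(1/179) = (-12 - 240)*(1/179) = -252*1/179 = -252/179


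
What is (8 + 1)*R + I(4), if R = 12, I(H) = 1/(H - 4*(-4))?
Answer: 2161/20 ≈ 108.05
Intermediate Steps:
I(H) = 1/(16 + H) (I(H) = 1/(H + 16) = 1/(16 + H))
(8 + 1)*R + I(4) = (8 + 1)*12 + 1/(16 + 4) = 9*12 + 1/20 = 108 + 1/20 = 2161/20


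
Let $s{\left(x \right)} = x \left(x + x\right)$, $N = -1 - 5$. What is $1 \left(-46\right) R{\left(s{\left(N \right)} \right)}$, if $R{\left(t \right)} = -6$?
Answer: $276$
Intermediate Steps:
$N = -6$
$s{\left(x \right)} = 2 x^{2}$ ($s{\left(x \right)} = x 2 x = 2 x^{2}$)
$1 \left(-46\right) R{\left(s{\left(N \right)} \right)} = 1 \left(-46\right) \left(-6\right) = \left(-46\right) \left(-6\right) = 276$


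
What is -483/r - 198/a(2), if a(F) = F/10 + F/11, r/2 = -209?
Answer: -1513959/2926 ≈ -517.42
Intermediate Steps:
r = -418 (r = 2*(-209) = -418)
a(F) = 21*F/110 (a(F) = F*(⅒) + F*(1/11) = F/10 + F/11 = 21*F/110)
-483/r - 198/a(2) = -483/(-418) - 198/((21/110)*2) = -483*(-1/418) - 198/21/55 = 483/418 - 198*55/21 = 483/418 - 3630/7 = -1513959/2926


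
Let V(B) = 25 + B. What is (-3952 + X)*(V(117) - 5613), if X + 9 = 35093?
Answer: -170323172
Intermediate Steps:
X = 35084 (X = -9 + 35093 = 35084)
(-3952 + X)*(V(117) - 5613) = (-3952 + 35084)*((25 + 117) - 5613) = 31132*(142 - 5613) = 31132*(-5471) = -170323172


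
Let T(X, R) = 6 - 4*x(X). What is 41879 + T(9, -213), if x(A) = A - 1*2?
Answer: 41857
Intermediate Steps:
x(A) = -2 + A (x(A) = A - 2 = -2 + A)
T(X, R) = 14 - 4*X (T(X, R) = 6 - 4*(-2 + X) = 6 + (8 - 4*X) = 14 - 4*X)
41879 + T(9, -213) = 41879 + (14 - 4*9) = 41879 + (14 - 36) = 41879 - 22 = 41857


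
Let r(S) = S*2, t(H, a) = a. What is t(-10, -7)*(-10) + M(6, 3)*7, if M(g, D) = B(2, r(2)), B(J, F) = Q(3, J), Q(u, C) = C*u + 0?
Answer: 112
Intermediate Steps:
Q(u, C) = C*u
r(S) = 2*S
B(J, F) = 3*J (B(J, F) = J*3 = 3*J)
M(g, D) = 6 (M(g, D) = 3*2 = 6)
t(-10, -7)*(-10) + M(6, 3)*7 = -7*(-10) + 6*7 = 70 + 42 = 112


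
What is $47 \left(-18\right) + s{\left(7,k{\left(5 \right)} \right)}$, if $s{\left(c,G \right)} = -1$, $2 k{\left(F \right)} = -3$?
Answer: $-847$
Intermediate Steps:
$k{\left(F \right)} = - \frac{3}{2}$ ($k{\left(F \right)} = \frac{1}{2} \left(-3\right) = - \frac{3}{2}$)
$47 \left(-18\right) + s{\left(7,k{\left(5 \right)} \right)} = 47 \left(-18\right) - 1 = -846 - 1 = -847$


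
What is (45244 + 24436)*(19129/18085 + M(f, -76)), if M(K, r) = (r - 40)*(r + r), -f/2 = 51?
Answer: 4444104679664/3617 ≈ 1.2287e+9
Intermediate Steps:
f = -102 (f = -2*51 = -102)
M(K, r) = 2*r*(-40 + r) (M(K, r) = (-40 + r)*(2*r) = 2*r*(-40 + r))
(45244 + 24436)*(19129/18085 + M(f, -76)) = (45244 + 24436)*(19129/18085 + 2*(-76)*(-40 - 76)) = 69680*(19129*(1/18085) + 2*(-76)*(-116)) = 69680*(19129/18085 + 17632) = 69680*(318893849/18085) = 4444104679664/3617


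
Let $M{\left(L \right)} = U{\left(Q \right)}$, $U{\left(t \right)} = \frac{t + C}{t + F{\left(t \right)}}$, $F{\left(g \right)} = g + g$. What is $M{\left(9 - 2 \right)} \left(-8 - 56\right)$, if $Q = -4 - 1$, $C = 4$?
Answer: $- \frac{64}{15} \approx -4.2667$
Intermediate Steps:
$F{\left(g \right)} = 2 g$
$Q = -5$
$U{\left(t \right)} = \frac{4 + t}{3 t}$ ($U{\left(t \right)} = \frac{t + 4}{t + 2 t} = \frac{4 + t}{3 t}$)
$M{\left(L \right)} = \frac{1}{15}$ ($M{\left(L \right)} = \frac{4 - 5}{3 \left(-5\right)} = \frac{1}{3} \left(- \frac{1}{5}\right) \left(-1\right) = \frac{1}{15}$)
$M{\left(9 - 2 \right)} \left(-8 - 56\right) = \frac{-8 - 56}{15} = \frac{1}{15} \left(-64\right) = - \frac{64}{15}$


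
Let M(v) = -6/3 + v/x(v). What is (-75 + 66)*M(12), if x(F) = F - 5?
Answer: 18/7 ≈ 2.5714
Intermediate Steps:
x(F) = -5 + F
M(v) = -2 + v/(-5 + v) (M(v) = -6/3 + v/(-5 + v) = -6*⅓ + v/(-5 + v) = -2 + v/(-5 + v))
(-75 + 66)*M(12) = (-75 + 66)*((10 - 1*12)/(-5 + 12)) = -9*(10 - 12)/7 = -9*(-2)/7 = -9*(-2/7) = 18/7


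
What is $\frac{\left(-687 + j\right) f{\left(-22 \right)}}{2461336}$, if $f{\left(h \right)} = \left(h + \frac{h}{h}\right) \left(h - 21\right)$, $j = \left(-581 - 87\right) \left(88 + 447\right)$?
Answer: $- \frac{323334501}{2461336} \approx -131.37$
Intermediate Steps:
$j = -357380$ ($j = \left(-668\right) 535 = -357380$)
$f{\left(h \right)} = \left(1 + h\right) \left(-21 + h\right)$ ($f{\left(h \right)} = \left(h + 1\right) \left(-21 + h\right) = \left(1 + h\right) \left(-21 + h\right)$)
$\frac{\left(-687 + j\right) f{\left(-22 \right)}}{2461336} = \frac{\left(-687 - 357380\right) \left(-21 + \left(-22\right)^{2} - -440\right)}{2461336} = - 358067 \left(-21 + 484 + 440\right) \frac{1}{2461336} = \left(-358067\right) 903 \cdot \frac{1}{2461336} = \left(-323334501\right) \frac{1}{2461336} = - \frac{323334501}{2461336}$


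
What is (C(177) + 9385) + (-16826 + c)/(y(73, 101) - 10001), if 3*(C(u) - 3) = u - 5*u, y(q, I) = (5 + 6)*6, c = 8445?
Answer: 90933501/9935 ≈ 9152.8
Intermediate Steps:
y(q, I) = 66 (y(q, I) = 11*6 = 66)
C(u) = 3 - 4*u/3 (C(u) = 3 + (u - 5*u)/3 = 3 + (-4*u)/3 = 3 - 4*u/3)
(C(177) + 9385) + (-16826 + c)/(y(73, 101) - 10001) = ((3 - 4/3*177) + 9385) + (-16826 + 8445)/(66 - 10001) = ((3 - 236) + 9385) - 8381/(-9935) = (-233 + 9385) - 8381*(-1/9935) = 9152 + 8381/9935 = 90933501/9935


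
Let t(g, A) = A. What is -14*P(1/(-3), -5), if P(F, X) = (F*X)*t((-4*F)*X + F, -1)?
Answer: 70/3 ≈ 23.333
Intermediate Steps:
P(F, X) = -F*X (P(F, X) = (F*X)*(-1) = -F*X)
-14*P(1/(-3), -5) = -(-14)*(-5)/(-3) = -(-14)*(-1)*(-5)/3 = -14*(-5/3) = 70/3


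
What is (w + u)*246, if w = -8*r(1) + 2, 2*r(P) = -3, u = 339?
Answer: 86838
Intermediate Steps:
r(P) = -3/2 (r(P) = (1/2)*(-3) = -3/2)
w = 14 (w = -8*(-3/2) + 2 = 12 + 2 = 14)
(w + u)*246 = (14 + 339)*246 = 353*246 = 86838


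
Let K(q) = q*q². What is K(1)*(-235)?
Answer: -235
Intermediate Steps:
K(q) = q³
K(1)*(-235) = 1³*(-235) = 1*(-235) = -235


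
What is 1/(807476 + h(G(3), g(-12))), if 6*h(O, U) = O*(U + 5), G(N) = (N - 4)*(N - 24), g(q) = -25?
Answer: 1/807406 ≈ 1.2385e-6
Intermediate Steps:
G(N) = (-24 + N)*(-4 + N) (G(N) = (-4 + N)*(-24 + N) = (-24 + N)*(-4 + N))
h(O, U) = O*(5 + U)/6 (h(O, U) = (O*(U + 5))/6 = (O*(5 + U))/6 = O*(5 + U)/6)
1/(807476 + h(G(3), g(-12))) = 1/(807476 + (96 + 3**2 - 28*3)*(5 - 25)/6) = 1/(807476 + (1/6)*(96 + 9 - 84)*(-20)) = 1/(807476 + (1/6)*21*(-20)) = 1/(807476 - 70) = 1/807406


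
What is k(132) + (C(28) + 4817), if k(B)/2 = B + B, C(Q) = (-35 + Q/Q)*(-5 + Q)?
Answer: 4563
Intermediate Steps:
C(Q) = 170 - 34*Q (C(Q) = (-35 + 1)*(-5 + Q) = -34*(-5 + Q) = 170 - 34*Q)
k(B) = 4*B (k(B) = 2*(B + B) = 2*(2*B) = 4*B)
k(132) + (C(28) + 4817) = 4*132 + ((170 - 34*28) + 4817) = 528 + ((170 - 952) + 4817) = 528 + (-782 + 4817) = 528 + 4035 = 4563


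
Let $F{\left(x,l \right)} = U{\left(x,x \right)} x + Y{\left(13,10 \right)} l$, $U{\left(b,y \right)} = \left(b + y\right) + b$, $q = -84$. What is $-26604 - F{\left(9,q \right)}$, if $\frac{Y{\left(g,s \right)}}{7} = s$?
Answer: $-20967$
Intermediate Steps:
$Y{\left(g,s \right)} = 7 s$
$U{\left(b,y \right)} = y + 2 b$
$F{\left(x,l \right)} = 3 x^{2} + 70 l$ ($F{\left(x,l \right)} = \left(x + 2 x\right) x + 7 \cdot 10 l = 3 x x + 70 l = 3 x^{2} + 70 l$)
$-26604 - F{\left(9,q \right)} = -26604 - \left(3 \cdot 9^{2} + 70 \left(-84\right)\right) = -26604 - \left(3 \cdot 81 - 5880\right) = -26604 - \left(243 - 5880\right) = -26604 - -5637 = -26604 + 5637 = -20967$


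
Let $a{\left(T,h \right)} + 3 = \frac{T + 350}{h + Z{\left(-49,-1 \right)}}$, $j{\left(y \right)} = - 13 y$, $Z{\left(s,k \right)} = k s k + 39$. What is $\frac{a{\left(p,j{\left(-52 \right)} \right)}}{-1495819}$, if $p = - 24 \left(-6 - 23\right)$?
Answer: $\frac{476}{498107727} \approx 9.5562 \cdot 10^{-7}$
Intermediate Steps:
$p = 696$ ($p = \left(-24\right) \left(-29\right) = 696$)
$Z{\left(s,k \right)} = 39 + s k^{2}$ ($Z{\left(s,k \right)} = s k^{2} + 39 = 39 + s k^{2}$)
$a{\left(T,h \right)} = -3 + \frac{350 + T}{-10 + h}$ ($a{\left(T,h \right)} = -3 + \frac{T + 350}{h + \left(39 - 49 \left(-1\right)^{2}\right)} = -3 + \frac{350 + T}{h + \left(39 - 49\right)} = -3 + \frac{350 + T}{h - 10} = -3 + \frac{350 + T}{-10 + h}$)
$\frac{a{\left(p,j{\left(-52 \right)} \right)}}{-1495819} = \frac{\frac{1}{-10 - -676} \left(380 + 696 - 3 \left(\left(-13\right) \left(-52\right)\right)\right)}{-1495819} = \frac{380 + 696 - 2028}{-10 + 676} \left(- \frac{1}{1495819}\right) = \frac{380 + 696 - 2028}{666} \left(- \frac{1}{1495819}\right) = \frac{1}{666} \left(-952\right) \left(- \frac{1}{1495819}\right) = \left(- \frac{476}{333}\right) \left(- \frac{1}{1495819}\right) = \frac{476}{498107727}$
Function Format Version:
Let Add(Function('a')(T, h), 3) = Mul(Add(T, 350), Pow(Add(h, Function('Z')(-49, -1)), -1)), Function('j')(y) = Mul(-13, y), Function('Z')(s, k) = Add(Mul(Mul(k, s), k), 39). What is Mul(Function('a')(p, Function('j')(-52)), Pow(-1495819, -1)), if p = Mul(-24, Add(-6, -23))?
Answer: Rational(476, 498107727) ≈ 9.5562e-7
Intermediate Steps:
p = 696 (p = Mul(-24, -29) = 696)
Function('Z')(s, k) = Add(39, Mul(s, Pow(k, 2))) (Function('Z')(s, k) = Add(Mul(s, Pow(k, 2)), 39) = Add(39, Mul(s, Pow(k, 2))))
Function('a')(T, h) = Add(-3, Mul(Pow(Add(-10, h), -1), Add(350, T))) (Function('a')(T, h) = Add(-3, Mul(Add(T, 350), Pow(Add(h, Add(39, Mul(-49, Pow(-1, 2)))), -1))) = Add(-3, Mul(Add(350, T), Pow(Add(h, Add(39, Mul(-49, 1))), -1))) = Add(-3, Mul(Add(350, T), Pow(Add(h, Add(39, -49)), -1))) = Add(-3, Mul(Add(350, T), Pow(Add(h, -10), -1))) = Add(-3, Mul(Add(350, T), Pow(Add(-10, h), -1))) = Add(-3, Mul(Pow(Add(-10, h), -1), Add(350, T))))
Mul(Function('a')(p, Function('j')(-52)), Pow(-1495819, -1)) = Mul(Mul(Pow(Add(-10, Mul(-13, -52)), -1), Add(380, 696, Mul(-3, Mul(-13, -52)))), Pow(-1495819, -1)) = Mul(Mul(Pow(Add(-10, 676), -1), Add(380, 696, Mul(-3, 676))), Rational(-1, 1495819)) = Mul(Mul(Pow(666, -1), Add(380, 696, -2028)), Rational(-1, 1495819)) = Mul(Mul(Rational(1, 666), -952), Rational(-1, 1495819)) = Mul(Rational(-476, 333), Rational(-1, 1495819)) = Rational(476, 498107727)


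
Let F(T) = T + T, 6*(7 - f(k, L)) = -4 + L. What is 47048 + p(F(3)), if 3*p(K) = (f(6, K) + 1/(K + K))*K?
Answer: 94123/2 ≈ 47062.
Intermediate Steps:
f(k, L) = 23/3 - L/6 (f(k, L) = 7 - (-4 + L)/6 = 7 + (2/3 - L/6) = 23/3 - L/6)
F(T) = 2*T
p(K) = K*(23/3 + 1/(2*K) - K/6)/3 (p(K) = (((23/3 - K/6) + 1/(K + K))*K)/3 = (((23/3 - K/6) + 1/(2*K))*K)/3 = ((23/3 + 1/(2*K) - K/6)*K)/3 = (K*(23/3 + 1/(2*K) - K/6))/3 = K*(23/3 + 1/(2*K) - K/6)/3)
47048 + p(F(3)) = 47048 + (1/6 - 2*3*(-46 + 2*3)/18) = 47048 + (1/6 - 1/18*6*(-46 + 6)) = 47048 + (1/6 - 1/18*6*(-40)) = 47048 + (1/6 + 40/3) = 47048 + 27/2 = 94123/2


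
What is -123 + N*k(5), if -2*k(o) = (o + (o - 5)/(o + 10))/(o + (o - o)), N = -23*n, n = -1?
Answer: -269/2 ≈ -134.50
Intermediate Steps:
N = 23 (N = -23*(-1) = 23)
k(o) = -(o + (-5 + o)/(10 + o))/(2*o) (k(o) = -(o + (o - 5)/(o + 10))/(2*(o + (o - o))) = -(o + (-5 + o)/(10 + o))/(2*(o + 0)) = -(o + (-5 + o)/(10 + o))/(2*o))
-123 + N*k(5) = -123 + 23*((1/2)*(5 - 1*5**2 - 11*5)/(5*(10 + 5))) = -123 + 23*((1/2)*(1/5)*(5 - 1*25 - 55)/15) = -123 + 23*((1/2)*(1/5)*(1/15)*(5 - 25 - 55)) = -123 + 23*((1/2)*(1/5)*(1/15)*(-75)) = -123 + 23*(-1/2) = -123 - 23/2 = -269/2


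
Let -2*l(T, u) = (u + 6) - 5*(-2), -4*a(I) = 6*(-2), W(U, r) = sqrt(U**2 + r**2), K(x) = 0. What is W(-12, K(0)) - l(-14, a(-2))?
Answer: 43/2 ≈ 21.500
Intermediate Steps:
a(I) = 3 (a(I) = -3*(-2)/2 = -1/4*(-12) = 3)
l(T, u) = -8 - u/2 (l(T, u) = -((u + 6) - 5*(-2))/2 = -((6 + u) + 10)/2 = -(16 + u)/2 = -8 - u/2)
W(-12, K(0)) - l(-14, a(-2)) = sqrt((-12)**2 + 0**2) - (-8 - 1/2*3) = sqrt(144 + 0) - (-8 - 3/2) = sqrt(144) - 1*(-19/2) = 12 + 19/2 = 43/2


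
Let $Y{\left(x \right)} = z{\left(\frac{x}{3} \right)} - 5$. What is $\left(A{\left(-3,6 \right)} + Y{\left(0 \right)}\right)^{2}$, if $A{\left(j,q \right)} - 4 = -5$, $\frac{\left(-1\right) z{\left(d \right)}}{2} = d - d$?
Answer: $36$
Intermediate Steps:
$z{\left(d \right)} = 0$ ($z{\left(d \right)} = - 2 \left(d - d\right) = \left(-2\right) 0 = 0$)
$A{\left(j,q \right)} = -1$ ($A{\left(j,q \right)} = 4 - 5 = -1$)
$Y{\left(x \right)} = -5$ ($Y{\left(x \right)} = 0 - 5 = -5$)
$\left(A{\left(-3,6 \right)} + Y{\left(0 \right)}\right)^{2} = \left(-1 - 5\right)^{2} = \left(-6\right)^{2} = 36$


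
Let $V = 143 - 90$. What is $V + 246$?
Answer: $299$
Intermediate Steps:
$V = 53$
$V + 246 = 53 + 246 = 299$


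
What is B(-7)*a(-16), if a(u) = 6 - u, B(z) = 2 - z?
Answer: 198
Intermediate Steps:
B(-7)*a(-16) = (2 - 1*(-7))*(6 - 1*(-16)) = (2 + 7)*(6 + 16) = 9*22 = 198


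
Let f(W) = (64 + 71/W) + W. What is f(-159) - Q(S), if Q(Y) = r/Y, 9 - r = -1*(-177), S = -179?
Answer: -2743216/28461 ≈ -96.385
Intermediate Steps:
r = -168 (r = 9 - (-1)*(-177) = 9 - 1*177 = 9 - 177 = -168)
f(W) = 64 + W + 71/W
Q(Y) = -168/Y
f(-159) - Q(S) = (64 - 159 + 71/(-159)) - (-168)/(-179) = (64 - 159 + 71*(-1/159)) - (-168)*(-1)/179 = (64 - 159 - 71/159) - 1*168/179 = -15176/159 - 168/179 = -2743216/28461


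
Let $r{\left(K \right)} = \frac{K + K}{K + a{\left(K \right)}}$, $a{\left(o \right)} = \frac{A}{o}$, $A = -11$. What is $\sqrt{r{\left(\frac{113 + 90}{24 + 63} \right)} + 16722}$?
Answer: $\frac{\sqrt{418001}}{5} \approx 129.31$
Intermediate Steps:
$a{\left(o \right)} = - \frac{11}{o}$
$r{\left(K \right)} = \frac{2 K}{K - \frac{11}{K}}$ ($r{\left(K \right)} = \frac{K + K}{K - \frac{11}{K}} = \frac{2 K}{K - \frac{11}{K}}$)
$\sqrt{r{\left(\frac{113 + 90}{24 + 63} \right)} + 16722} = \sqrt{\frac{2 \left(\frac{113 + 90}{24 + 63}\right)^{2}}{-11 + \left(\frac{113 + 90}{24 + 63}\right)^{2}} + 16722} = \sqrt{\frac{2 \left(\frac{203}{87}\right)^{2}}{-11 + \left(\frac{203}{87}\right)^{2}} + 16722} = \sqrt{\frac{2 \left(203 \cdot \frac{1}{87}\right)^{2}}{-11 + \left(203 \cdot \frac{1}{87}\right)^{2}} + 16722} = \sqrt{\frac{2 \left(\frac{7}{3}\right)^{2}}{-11 + \left(\frac{7}{3}\right)^{2}} + 16722} = \sqrt{2 \cdot \frac{49}{9} \frac{1}{-11 + \frac{49}{9}} + 16722} = \sqrt{2 \cdot \frac{49}{9} \frac{1}{- \frac{50}{9}} + 16722} = \sqrt{2 \cdot \frac{49}{9} \left(- \frac{9}{50}\right) + 16722} = \sqrt{- \frac{49}{25} + 16722} = \sqrt{\frac{418001}{25}} = \frac{\sqrt{418001}}{5}$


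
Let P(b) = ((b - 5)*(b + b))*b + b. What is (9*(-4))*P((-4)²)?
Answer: -203328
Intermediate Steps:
P(b) = b + 2*b²*(-5 + b) (P(b) = ((-5 + b)*(2*b))*b + b = (2*b*(-5 + b))*b + b = 2*b²*(-5 + b) + b = b + 2*b²*(-5 + b))
(9*(-4))*P((-4)²) = (9*(-4))*((-4)²*(1 - 10*(-4)² + 2*((-4)²)²)) = -576*(1 - 10*16 + 2*16²) = -576*(1 - 160 + 2*256) = -576*(1 - 160 + 512) = -576*353 = -36*5648 = -203328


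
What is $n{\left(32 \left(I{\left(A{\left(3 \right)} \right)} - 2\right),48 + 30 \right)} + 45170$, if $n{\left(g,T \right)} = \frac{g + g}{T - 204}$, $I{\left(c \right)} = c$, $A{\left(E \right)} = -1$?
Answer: $\frac{948602}{21} \approx 45172.0$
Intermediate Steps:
$n{\left(g,T \right)} = \frac{2 g}{-204 + T}$
$n{\left(32 \left(I{\left(A{\left(3 \right)} \right)} - 2\right),48 + 30 \right)} + 45170 = \frac{2 \cdot 32 \left(-1 - 2\right)}{-204 + \left(48 + 30\right)} + 45170 = \frac{2 \cdot 32 \left(-1 - 2\right)}{-204 + 78} + 45170 = \frac{2 \cdot 32 \left(-3\right)}{-126} + 45170 = 2 \left(-96\right) \left(- \frac{1}{126}\right) + 45170 = \frac{32}{21} + 45170 = \frac{948602}{21}$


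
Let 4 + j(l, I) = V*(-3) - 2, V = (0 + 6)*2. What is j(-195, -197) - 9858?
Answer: -9900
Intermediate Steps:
V = 12 (V = 6*2 = 12)
j(l, I) = -42 (j(l, I) = -4 + (12*(-3) - 2) = -4 + (-36 - 2) = -4 - 38 = -42)
j(-195, -197) - 9858 = -42 - 9858 = -9900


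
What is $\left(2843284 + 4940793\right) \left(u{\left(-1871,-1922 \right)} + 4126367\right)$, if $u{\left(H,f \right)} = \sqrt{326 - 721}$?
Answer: $32119958458259 + 7784077 i \sqrt{395} \approx 3.212 \cdot 10^{13} + 1.5471 \cdot 10^{8} i$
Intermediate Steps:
$u{\left(H,f \right)} = i \sqrt{395}$ ($u{\left(H,f \right)} = \sqrt{-395} = i \sqrt{395}$)
$\left(2843284 + 4940793\right) \left(u{\left(-1871,-1922 \right)} + 4126367\right) = \left(2843284 + 4940793\right) \left(i \sqrt{395} + 4126367\right) = 7784077 \left(4126367 + i \sqrt{395}\right) = 32119958458259 + 7784077 i \sqrt{395}$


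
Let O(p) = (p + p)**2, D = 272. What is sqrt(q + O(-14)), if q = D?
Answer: 4*sqrt(66) ≈ 32.496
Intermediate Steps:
O(p) = 4*p**2 (O(p) = (2*p)**2 = 4*p**2)
q = 272
sqrt(q + O(-14)) = sqrt(272 + 4*(-14)**2) = sqrt(272 + 4*196) = sqrt(272 + 784) = sqrt(1056) = 4*sqrt(66)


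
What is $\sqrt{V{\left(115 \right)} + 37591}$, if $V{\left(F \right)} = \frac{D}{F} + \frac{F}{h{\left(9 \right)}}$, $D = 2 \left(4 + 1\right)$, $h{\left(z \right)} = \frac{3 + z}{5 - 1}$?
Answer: $\frac{\sqrt{179153670}}{69} \approx 193.98$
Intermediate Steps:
$h{\left(z \right)} = \frac{3}{4} + \frac{z}{4}$ ($h{\left(z \right)} = \frac{3 + z}{4} = \left(3 + z\right) \frac{1}{4} = \frac{3}{4} + \frac{z}{4}$)
$D = 10$ ($D = 2 \cdot 5 = 10$)
$V{\left(F \right)} = \frac{10}{F} + \frac{F}{3}$ ($V{\left(F \right)} = \frac{10}{F} + \frac{F}{\frac{3}{4} + \frac{1}{4} \cdot 9} = \frac{10}{F} + \frac{F}{\frac{3}{4} + \frac{9}{4}} = \frac{10}{F} + \frac{F}{3}$)
$\sqrt{V{\left(115 \right)} + 37591} = \sqrt{\left(\frac{10}{115} + \frac{1}{3} \cdot 115\right) + 37591} = \sqrt{\left(10 \cdot \frac{1}{115} + \frac{115}{3}\right) + 37591} = \sqrt{\left(\frac{2}{23} + \frac{115}{3}\right) + 37591} = \sqrt{\frac{2651}{69} + 37591} = \sqrt{\frac{2596430}{69}} = \frac{\sqrt{179153670}}{69}$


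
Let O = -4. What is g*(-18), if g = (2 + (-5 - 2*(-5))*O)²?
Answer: -5832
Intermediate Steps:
g = 324 (g = (2 + (-5 - 2*(-5))*(-4))² = (2 + (-5 + 10)*(-4))² = (2 + 5*(-4))² = (2 - 20)² = (-18)² = 324)
g*(-18) = 324*(-18) = -5832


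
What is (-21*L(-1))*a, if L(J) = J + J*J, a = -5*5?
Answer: 0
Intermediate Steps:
a = -25
L(J) = J + J**2
(-21*L(-1))*a = -(-21)*(1 - 1)*(-25) = -(-21)*0*(-25) = -21*0*(-25) = 0*(-25) = 0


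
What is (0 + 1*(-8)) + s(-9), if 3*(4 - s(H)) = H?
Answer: -1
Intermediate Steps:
s(H) = 4 - H/3
(0 + 1*(-8)) + s(-9) = (0 + 1*(-8)) + (4 - 1/3*(-9)) = (0 - 8) + (4 + 3) = -8 + 7 = -1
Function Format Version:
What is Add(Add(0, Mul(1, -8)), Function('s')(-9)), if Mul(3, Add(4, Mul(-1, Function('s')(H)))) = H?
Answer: -1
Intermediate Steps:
Function('s')(H) = Add(4, Mul(Rational(-1, 3), H))
Add(Add(0, Mul(1, -8)), Function('s')(-9)) = Add(Add(0, Mul(1, -8)), Add(4, Mul(Rational(-1, 3), -9))) = Add(Add(0, -8), Add(4, 3)) = Add(-8, 7) = -1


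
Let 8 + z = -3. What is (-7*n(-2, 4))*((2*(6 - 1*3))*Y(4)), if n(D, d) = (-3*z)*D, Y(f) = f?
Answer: 11088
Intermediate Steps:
z = -11 (z = -8 - 3 = -11)
n(D, d) = 33*D (n(D, d) = (-3*(-11))*D = 33*D)
(-7*n(-2, 4))*((2*(6 - 1*3))*Y(4)) = (-231*(-2))*((2*(6 - 1*3))*4) = (-7*(-66))*((2*(6 - 3))*4) = 462*((2*3)*4) = 462*(6*4) = 462*24 = 11088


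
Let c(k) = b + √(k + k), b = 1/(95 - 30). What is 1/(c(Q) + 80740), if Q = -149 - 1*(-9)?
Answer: 341126565/27542565289201 - 8450*I*√70/27542565289201 ≈ 1.2385e-5 - 2.5669e-9*I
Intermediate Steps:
b = 1/65 ≈ 0.015385
Q = -140 (Q = -149 + 9 = -140)
c(k) = 1/65 + √2*√k (c(k) = 1/65 + √(k + k) = 1/65 + √(2*k) = 1/65 + √2*√k)
1/(c(Q) + 80740) = 1/((1/65 + √2*√(-140)) + 80740) = 1/((1/65 + √2*(2*I*√35)) + 80740) = 1/((1/65 + 2*I*√70) + 80740) = 1/(5248101/65 + 2*I*√70)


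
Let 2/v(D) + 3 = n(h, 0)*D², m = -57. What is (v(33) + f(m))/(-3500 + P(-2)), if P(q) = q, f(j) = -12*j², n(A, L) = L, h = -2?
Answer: 58483/5253 ≈ 11.133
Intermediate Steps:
v(D) = -⅔ (v(D) = 2/(-3 + 0*D²) = 2/(-3 + 0) = 2/(-3) = 2*(-⅓) = -⅔)
(v(33) + f(m))/(-3500 + P(-2)) = (-⅔ - 12*(-57)²)/(-3500 - 2) = (-⅔ - 12*3249)/(-3502) = (-⅔ - 38988)*(-1/3502) = -116966/3*(-1/3502) = 58483/5253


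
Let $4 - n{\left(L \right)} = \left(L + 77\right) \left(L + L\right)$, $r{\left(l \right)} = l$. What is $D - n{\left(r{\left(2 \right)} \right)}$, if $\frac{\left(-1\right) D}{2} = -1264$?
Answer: $2840$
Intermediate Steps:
$n{\left(L \right)} = 4 - 2 L \left(77 + L\right)$ ($n{\left(L \right)} = 4 - \left(L + 77\right) \left(L + L\right) = 4 - \left(77 + L\right) 2 L = 4 - 2 L \left(77 + L\right)$)
$D = 2528$ ($D = \left(-2\right) \left(-1264\right) = 2528$)
$D - n{\left(r{\left(2 \right)} \right)} = 2528 - \left(4 - 308 - 2 \cdot 2^{2}\right) = 2528 - \left(4 - 308 - 8\right) = 2528 - -312 = 2528 + 312 = 2840$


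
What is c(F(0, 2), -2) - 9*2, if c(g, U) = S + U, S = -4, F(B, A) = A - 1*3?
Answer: -24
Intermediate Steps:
F(B, A) = -3 + A (F(B, A) = A - 3 = -3 + A)
c(g, U) = -4 + U
c(F(0, 2), -2) - 9*2 = (-4 - 2) - 9*2 = -6 - 18 = -24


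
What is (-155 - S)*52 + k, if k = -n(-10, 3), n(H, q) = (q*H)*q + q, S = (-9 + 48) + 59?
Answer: -13069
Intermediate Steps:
S = 98 (S = 39 + 59 = 98)
n(H, q) = q + H*q² (n(H, q) = (H*q)*q + q = H*q² + q = q + H*q²)
k = 87 (k = -3*(1 - 10*3) = -3*(1 - 30) = -3*(-29) = -1*(-87) = 87)
(-155 - S)*52 + k = (-155 - 1*98)*52 + 87 = (-155 - 98)*52 + 87 = -253*52 + 87 = -13156 + 87 = -13069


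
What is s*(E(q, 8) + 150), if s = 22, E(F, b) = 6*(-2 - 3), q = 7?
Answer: 2640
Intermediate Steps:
E(F, b) = -30 (E(F, b) = 6*(-5) = -30)
s*(E(q, 8) + 150) = 22*(-30 + 150) = 22*120 = 2640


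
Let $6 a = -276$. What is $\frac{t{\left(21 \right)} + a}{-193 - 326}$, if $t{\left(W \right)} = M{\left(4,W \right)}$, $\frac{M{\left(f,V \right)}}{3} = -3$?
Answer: $\frac{55}{519} \approx 0.10597$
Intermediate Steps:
$a = -46$ ($a = \frac{1}{6} \left(-276\right) = -46$)
$M{\left(f,V \right)} = -9$ ($M{\left(f,V \right)} = 3 \left(-3\right) = -9$)
$t{\left(W \right)} = -9$
$\frac{t{\left(21 \right)} + a}{-193 - 326} = \frac{-9 - 46}{-193 - 326} = - \frac{55}{-519} = \left(-55\right) \left(- \frac{1}{519}\right) = \frac{55}{519}$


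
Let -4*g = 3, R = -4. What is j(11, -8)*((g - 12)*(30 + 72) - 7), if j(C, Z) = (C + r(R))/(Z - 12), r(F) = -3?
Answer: 523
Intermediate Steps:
g = -3/4 (g = -1/4*3 = -3/4 ≈ -0.75000)
j(C, Z) = (-3 + C)/(-12 + Z) (j(C, Z) = (C - 3)/(Z - 12) = (-3 + C)/(-12 + Z))
j(11, -8)*((g - 12)*(30 + 72) - 7) = ((-3 + 11)/(-12 - 8))*((-3/4 - 12)*(30 + 72) - 7) = (8/(-20))*(-51/4*102 - 7) = (-1/20*8)*(-2601/2 - 7) = -2/5*(-2615/2) = 523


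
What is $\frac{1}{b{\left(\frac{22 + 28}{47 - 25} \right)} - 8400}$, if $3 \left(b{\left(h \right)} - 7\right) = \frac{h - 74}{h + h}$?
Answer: $- \frac{50}{419913} \approx -0.00011907$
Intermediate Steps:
$b{\left(h \right)} = 7 + \frac{-74 + h}{6 h}$ ($b{\left(h \right)} = 7 + \frac{\left(h - 74\right) \frac{1}{h + h}}{3} = 7 + \frac{\left(-74 + h\right) \frac{1}{2 h}}{3} = 7 + \frac{\frac{1}{2} \frac{1}{h} \left(-74 + h\right)}{3} = 7 + \frac{-74 + h}{6 h}$)
$\frac{1}{b{\left(\frac{22 + 28}{47 - 25} \right)} - 8400} = \frac{1}{\frac{-74 + 43 \frac{22 + 28}{47 - 25}}{6 \frac{22 + 28}{47 - 25}} - 8400} = \frac{1}{\frac{-74 + 43 \cdot \frac{50}{22}}{6 \cdot \frac{50}{22}} - 8400} = \frac{1}{\frac{-74 + 43 \cdot 50 \cdot \frac{1}{22}}{6 \cdot 50 \cdot \frac{1}{22}} - 8400} = \frac{1}{\frac{-74 + 43 \cdot \frac{25}{11}}{6 \cdot \frac{25}{11}} - 8400} = \frac{1}{\frac{1}{6} \cdot \frac{11}{25} \left(-74 + \frac{1075}{11}\right) - 8400} = \frac{1}{\frac{1}{6} \cdot \frac{11}{25} \cdot \frac{261}{11} - 8400} = \frac{1}{\frac{87}{50} - 8400} = \frac{1}{- \frac{419913}{50}} = - \frac{50}{419913}$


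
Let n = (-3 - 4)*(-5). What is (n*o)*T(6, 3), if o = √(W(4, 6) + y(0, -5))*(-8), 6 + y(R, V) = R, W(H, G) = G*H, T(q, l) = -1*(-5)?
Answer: -4200*√2 ≈ -5939.7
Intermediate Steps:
T(q, l) = 5
y(R, V) = -6 + R
o = -24*√2 (o = √(6*4 + (-6 + 0))*(-8) = √(24 - 6)*(-8) = √18*(-8) = (3*√2)*(-8) = -24*√2 ≈ -33.941)
n = 35 (n = -7*(-5) = 35)
(n*o)*T(6, 3) = (35*(-24*√2))*5 = -840*√2*5 = -4200*√2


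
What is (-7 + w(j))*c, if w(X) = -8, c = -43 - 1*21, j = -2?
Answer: 960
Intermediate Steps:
c = -64 (c = -43 - 21 = -64)
(-7 + w(j))*c = (-7 - 8)*(-64) = -15*(-64) = 960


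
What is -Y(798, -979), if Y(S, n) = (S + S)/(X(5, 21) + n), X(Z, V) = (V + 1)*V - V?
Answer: 798/269 ≈ 2.9665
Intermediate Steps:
X(Z, V) = -V + V*(1 + V) (X(Z, V) = (1 + V)*V - V = V*(1 + V) - V = -V + V*(1 + V))
Y(S, n) = 2*S/(441 + n) (Y(S, n) = (S + S)/(21² + n) = (2*S)/(441 + n) = 2*S/(441 + n))
-Y(798, -979) = -2*798/(441 - 979) = -2*798/(-538) = -2*798*(-1)/538 = -1*(-798/269) = 798/269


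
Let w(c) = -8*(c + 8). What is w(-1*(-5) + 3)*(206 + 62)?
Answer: -34304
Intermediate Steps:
w(c) = -64 - 8*c (w(c) = -8*(8 + c) = -64 - 8*c)
w(-1*(-5) + 3)*(206 + 62) = (-64 - 8*(-1*(-5) + 3))*(206 + 62) = (-64 - 8*(5 + 3))*268 = (-64 - 8*8)*268 = (-64 - 64)*268 = -128*268 = -34304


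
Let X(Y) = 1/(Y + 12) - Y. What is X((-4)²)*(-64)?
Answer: 7152/7 ≈ 1021.7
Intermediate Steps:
X(Y) = 1/(12 + Y) - Y
X((-4)²)*(-64) = ((1 - ((-4)²)² - 12*(-4)²)/(12 + (-4)²))*(-64) = ((1 - 1*16² - 12*16)/(12 + 16))*(-64) = ((1 - 1*256 - 192)/28)*(-64) = ((1 - 256 - 192)/28)*(-64) = ((1/28)*(-447))*(-64) = -447/28*(-64) = 7152/7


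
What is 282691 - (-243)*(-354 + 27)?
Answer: 203230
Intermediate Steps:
282691 - (-243)*(-354 + 27) = 282691 - (-243)*(-327) = 282691 - 1*79461 = 282691 - 79461 = 203230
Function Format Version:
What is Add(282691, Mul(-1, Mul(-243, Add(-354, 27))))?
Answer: 203230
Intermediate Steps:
Add(282691, Mul(-1, Mul(-243, Add(-354, 27)))) = Add(282691, Mul(-1, Mul(-243, -327))) = Add(282691, Mul(-1, 79461)) = Add(282691, -79461) = 203230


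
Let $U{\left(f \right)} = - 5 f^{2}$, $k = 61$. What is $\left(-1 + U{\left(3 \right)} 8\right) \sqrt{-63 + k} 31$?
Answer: $- 11191 i \sqrt{2} \approx - 15826.0 i$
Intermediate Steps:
$\left(-1 + U{\left(3 \right)} 8\right) \sqrt{-63 + k} 31 = \left(-1 + - 5 \cdot 3^{2} \cdot 8\right) \sqrt{-63 + 61} \cdot 31 = \left(-1 + \left(-5\right) 9 \cdot 8\right) \sqrt{-2} \cdot 31 = \left(-1 - 360\right) i \sqrt{2} \cdot 31 = - 361 i \sqrt{2} \cdot 31 = - 11191 i \sqrt{2}$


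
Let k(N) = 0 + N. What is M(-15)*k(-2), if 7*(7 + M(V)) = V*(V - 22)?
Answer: -1012/7 ≈ -144.57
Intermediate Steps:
k(N) = N
M(V) = -7 + V*(-22 + V)/7 (M(V) = -7 + (V*(V - 22))/7 = -7 + (V*(-22 + V))/7 = -7 + V*(-22 + V)/7)
M(-15)*k(-2) = (-7 - 22/7*(-15) + (⅐)*(-15)²)*(-2) = (-7 + 330/7 + (⅐)*225)*(-2) = (-7 + 330/7 + 225/7)*(-2) = (506/7)*(-2) = -1012/7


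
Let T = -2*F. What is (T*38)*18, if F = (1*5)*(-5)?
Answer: 34200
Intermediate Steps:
F = -25 (F = 5*(-5) = -25)
T = 50 (T = -2*(-25) = 50)
(T*38)*18 = (50*38)*18 = 1900*18 = 34200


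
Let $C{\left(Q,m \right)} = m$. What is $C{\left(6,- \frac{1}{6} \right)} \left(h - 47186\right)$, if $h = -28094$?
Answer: $\frac{37640}{3} \approx 12547.0$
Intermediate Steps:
$C{\left(6,- \frac{1}{6} \right)} \left(h - 47186\right) = - \frac{1}{6} \left(-28094 - 47186\right) = \left(-1\right) \frac{1}{6} \left(-28094 - 47186\right) = \left(- \frac{1}{6}\right) \left(-75280\right) = \frac{37640}{3}$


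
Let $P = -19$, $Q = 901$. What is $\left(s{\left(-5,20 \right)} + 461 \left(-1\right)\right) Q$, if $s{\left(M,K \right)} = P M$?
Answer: $-329766$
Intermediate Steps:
$s{\left(M,K \right)} = - 19 M$
$\left(s{\left(-5,20 \right)} + 461 \left(-1\right)\right) Q = \left(\left(-19\right) \left(-5\right) + 461 \left(-1\right)\right) 901 = \left(95 - 461\right) 901 = \left(-366\right) 901 = -329766$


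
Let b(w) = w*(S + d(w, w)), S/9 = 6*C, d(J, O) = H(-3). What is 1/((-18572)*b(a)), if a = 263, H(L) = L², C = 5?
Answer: -1/1362757644 ≈ -7.3381e-10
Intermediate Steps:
d(J, O) = 9 (d(J, O) = (-3)² = 9)
S = 270 (S = 9*(6*5) = 9*30 = 270)
b(w) = 279*w (b(w) = w*(270 + 9) = w*279 = 279*w)
1/((-18572)*b(a)) = 1/((-18572)*((279*263))) = -1/18572/73377 = -1/18572*1/73377 = -1/1362757644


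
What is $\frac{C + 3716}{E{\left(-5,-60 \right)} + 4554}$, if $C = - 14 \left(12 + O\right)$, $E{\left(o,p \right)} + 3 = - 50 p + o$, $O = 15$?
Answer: $\frac{1669}{3773} \approx 0.44235$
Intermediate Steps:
$E{\left(o,p \right)} = -3 + o - 50 p$ ($E{\left(o,p \right)} = -3 + \left(- 50 p + o\right) = -3 + \left(o - 50 p\right) = -3 + o - 50 p$)
$C = -378$ ($C = - 14 \left(12 + 15\right) = \left(-14\right) 27 = -378$)
$\frac{C + 3716}{E{\left(-5,-60 \right)} + 4554} = \frac{-378 + 3716}{\left(-3 - 5 - -3000\right) + 4554} = \frac{3338}{\left(-3 - 5 + 3000\right) + 4554} = \frac{3338}{2992 + 4554} = \frac{3338}{7546} = 3338 \cdot \frac{1}{7546} = \frac{1669}{3773}$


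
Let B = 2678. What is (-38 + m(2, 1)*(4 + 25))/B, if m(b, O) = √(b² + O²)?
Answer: -19/1339 + 29*√5/2678 ≈ 0.010025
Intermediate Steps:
m(b, O) = √(O² + b²)
(-38 + m(2, 1)*(4 + 25))/B = (-38 + √(1² + 2²)*(4 + 25))/2678 = (-38 + √(1 + 4)*29)*(1/2678) = (-38 + √5*29)*(1/2678) = (-38 + 29*√5)*(1/2678) = -19/1339 + 29*√5/2678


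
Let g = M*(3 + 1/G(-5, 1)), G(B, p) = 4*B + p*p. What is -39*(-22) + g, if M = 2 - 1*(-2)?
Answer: 16526/19 ≈ 869.79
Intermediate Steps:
G(B, p) = p**2 + 4*B (G(B, p) = 4*B + p**2 = p**2 + 4*B)
M = 4 (M = 2 + 2 = 4)
g = 224/19 (g = 4*(3 + 1/(1**2 + 4*(-5))) = 4*(3 + 1/(1 - 20)) = 4*(3 + 1/(-19)) = 4*(3 - 1/19) = 4*(56/19) = 224/19 ≈ 11.789)
-39*(-22) + g = -39*(-22) + 224/19 = 858 + 224/19 = 16526/19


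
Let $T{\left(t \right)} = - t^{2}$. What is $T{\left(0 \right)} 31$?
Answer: $0$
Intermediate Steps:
$T{\left(0 \right)} 31 = - 0^{2} \cdot 31 = \left(-1\right) 0 \cdot 31 = 0 \cdot 31 = 0$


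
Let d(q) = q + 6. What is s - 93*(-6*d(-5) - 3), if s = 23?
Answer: 860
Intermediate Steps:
d(q) = 6 + q
s - 93*(-6*d(-5) - 3) = 23 - 93*(-6*(6 - 5) - 3) = 23 - 93*(-6*1 - 3) = 23 - 93*(-6 - 3) = 23 - 93*(-9) = 23 + 837 = 860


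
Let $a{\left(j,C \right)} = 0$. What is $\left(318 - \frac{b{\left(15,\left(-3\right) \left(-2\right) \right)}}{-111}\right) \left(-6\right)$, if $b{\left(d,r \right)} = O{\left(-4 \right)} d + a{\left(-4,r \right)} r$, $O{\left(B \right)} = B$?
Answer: $- \frac{70476}{37} \approx -1904.8$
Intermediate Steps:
$b{\left(d,r \right)} = - 4 d$ ($b{\left(d,r \right)} = - 4 d + 0 r = - 4 d + 0 = - 4 d$)
$\left(318 - \frac{b{\left(15,\left(-3\right) \left(-2\right) \right)}}{-111}\right) \left(-6\right) = \left(318 - \frac{\left(-4\right) 15}{-111}\right) \left(-6\right) = \left(318 - \left(-60\right) \left(- \frac{1}{111}\right)\right) \left(-6\right) = \left(318 - \frac{20}{37}\right) \left(-6\right) = \frac{11746}{37} \left(-6\right) = - \frac{70476}{37}$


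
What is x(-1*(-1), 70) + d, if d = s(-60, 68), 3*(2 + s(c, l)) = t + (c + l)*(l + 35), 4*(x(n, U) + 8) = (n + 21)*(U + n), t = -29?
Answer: 1291/2 ≈ 645.50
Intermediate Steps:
x(n, U) = -8 + (21 + n)*(U + n)/4 (x(n, U) = -8 + ((n + 21)*(U + n))/4 = -8 + ((21 + n)*(U + n))/4 = -8 + (21 + n)*(U + n)/4)
s(c, l) = -35/3 + (35 + l)*(c + l)/3 (s(c, l) = -2 + (-29 + (c + l)*(l + 35))/3 = -2 + (-29 + (c + l)*(35 + l))/3 = -2 + (-29 + (35 + l)*(c + l))/3 = -2 + (-29/3 + (35 + l)*(c + l)/3) = -35/3 + (35 + l)*(c + l)/3)
d = 263 (d = -35/3 + (1/3)*68**2 + (35/3)*(-60) + (35/3)*68 + (1/3)*(-60)*68 = -35/3 + (1/3)*4624 - 700 + 2380/3 - 1360 = -35/3 + 4624/3 - 700 + 2380/3 - 1360 = 263)
x(-1*(-1), 70) + d = (-8 + (-1*(-1))**2/4 + (21/4)*70 + 21*(-1*(-1))/4 + (1/4)*70*(-1*(-1))) + 263 = (-8 + (1/4)*1**2 + 735/2 + (21/4)*1 + (1/4)*70*1) + 263 = (-8 + (1/4)*1 + 735/2 + 21/4 + 35/2) + 263 = (-8 + 1/4 + 735/2 + 21/4 + 35/2) + 263 = 765/2 + 263 = 1291/2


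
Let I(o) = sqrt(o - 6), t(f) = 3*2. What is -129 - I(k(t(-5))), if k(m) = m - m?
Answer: -129 - I*sqrt(6) ≈ -129.0 - 2.4495*I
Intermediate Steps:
t(f) = 6
k(m) = 0
I(o) = sqrt(-6 + o)
-129 - I(k(t(-5))) = -129 - sqrt(-6 + 0) = -129 - sqrt(-6) = -129 - I*sqrt(6)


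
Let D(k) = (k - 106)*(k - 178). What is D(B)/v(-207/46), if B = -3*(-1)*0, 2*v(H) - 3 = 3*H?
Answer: -75472/21 ≈ -3593.9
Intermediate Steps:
v(H) = 3/2 + 3*H/2 (v(H) = 3/2 + (3*H)/2 = 3/2 + 3*H/2)
B = 0 (B = 3*0 = 0)
D(k) = (-178 + k)*(-106 + k) (D(k) = (-106 + k)*(-178 + k) = (-178 + k)*(-106 + k))
D(B)/v(-207/46) = (18868 + 0² - 284*0)/(3/2 + 3*(-207/46)/2) = (18868 + 0 + 0)/(3/2 + 3*(-207*1/46)/2) = 18868/(3/2 + (3/2)*(-9/2)) = 18868/(3/2 - 27/4) = 18868/(-21/4) = 18868*(-4/21) = -75472/21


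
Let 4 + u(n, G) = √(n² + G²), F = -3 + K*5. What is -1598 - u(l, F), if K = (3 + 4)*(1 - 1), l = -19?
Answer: -1594 - √370 ≈ -1613.2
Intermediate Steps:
K = 0 (K = 7*0 = 0)
F = -3 (F = -3 + 0*5 = -3 + 0 = -3)
u(n, G) = -4 + √(G² + n²) (u(n, G) = -4 + √(n² + G²) = -4 + √(G² + n²))
-1598 - u(l, F) = -1598 - (-4 + √((-3)² + (-19)²)) = -1598 - (-4 + √(9 + 361)) = -1598 - (-4 + √370) = -1598 + (4 - √370) = -1594 - √370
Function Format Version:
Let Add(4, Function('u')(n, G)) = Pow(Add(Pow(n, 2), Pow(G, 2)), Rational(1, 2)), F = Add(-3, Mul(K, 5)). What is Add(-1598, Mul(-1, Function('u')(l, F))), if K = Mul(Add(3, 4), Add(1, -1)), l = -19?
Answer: Add(-1594, Mul(-1, Pow(370, Rational(1, 2)))) ≈ -1613.2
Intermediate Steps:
K = 0 (K = Mul(7, 0) = 0)
F = -3 (F = Add(-3, Mul(0, 5)) = Add(-3, 0) = -3)
Function('u')(n, G) = Add(-4, Pow(Add(Pow(G, 2), Pow(n, 2)), Rational(1, 2))) (Function('u')(n, G) = Add(-4, Pow(Add(Pow(n, 2), Pow(G, 2)), Rational(1, 2))) = Add(-4, Pow(Add(Pow(G, 2), Pow(n, 2)), Rational(1, 2))))
Add(-1598, Mul(-1, Function('u')(l, F))) = Add(-1598, Mul(-1, Add(-4, Pow(Add(Pow(-3, 2), Pow(-19, 2)), Rational(1, 2))))) = Add(-1598, Mul(-1, Add(-4, Pow(Add(9, 361), Rational(1, 2))))) = Add(-1598, Mul(-1, Add(-4, Pow(370, Rational(1, 2))))) = Add(-1598, Add(4, Mul(-1, Pow(370, Rational(1, 2))))) = Add(-1594, Mul(-1, Pow(370, Rational(1, 2))))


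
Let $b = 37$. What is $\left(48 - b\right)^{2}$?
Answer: $121$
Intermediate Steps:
$\left(48 - b\right)^{2} = \left(48 - 37\right)^{2} = 11^{2} = 121$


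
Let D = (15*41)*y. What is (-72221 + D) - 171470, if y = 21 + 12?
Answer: -223396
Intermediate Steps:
y = 33
D = 20295 (D = (15*41)*33 = 615*33 = 20295)
(-72221 + D) - 171470 = (-72221 + 20295) - 171470 = -51926 - 171470 = -223396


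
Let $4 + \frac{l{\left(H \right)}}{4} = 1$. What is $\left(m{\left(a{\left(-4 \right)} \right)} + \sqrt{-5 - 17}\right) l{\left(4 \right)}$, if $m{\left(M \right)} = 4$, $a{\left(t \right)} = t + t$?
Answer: $-48 - 12 i \sqrt{22} \approx -48.0 - 56.285 i$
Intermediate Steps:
$a{\left(t \right)} = 2 t$
$l{\left(H \right)} = -12$ ($l{\left(H \right)} = -16 + 4 \cdot 1 = -16 + 4 = -12$)
$\left(m{\left(a{\left(-4 \right)} \right)} + \sqrt{-5 - 17}\right) l{\left(4 \right)} = \left(4 + \sqrt{-5 - 17}\right) \left(-12\right) = \left(4 + \sqrt{-22}\right) \left(-12\right) = \left(4 + i \sqrt{22}\right) \left(-12\right) = -48 - 12 i \sqrt{22}$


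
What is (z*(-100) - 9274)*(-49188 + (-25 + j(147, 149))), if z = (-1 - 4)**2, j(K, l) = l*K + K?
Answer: 319817162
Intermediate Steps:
j(K, l) = K + K*l (j(K, l) = K*l + K = K + K*l)
z = 25 (z = (-5)**2 = 25)
(z*(-100) - 9274)*(-49188 + (-25 + j(147, 149))) = (25*(-100) - 9274)*(-49188 + (-25 + 147*(1 + 149))) = (-2500 - 9274)*(-49188 + (-25 + 147*150)) = -11774*(-49188 + (-25 + 22050)) = -11774*(-49188 + 22025) = -11774*(-27163) = 319817162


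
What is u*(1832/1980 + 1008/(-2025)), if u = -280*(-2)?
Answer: 118496/495 ≈ 239.39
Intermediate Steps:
u = 560
u*(1832/1980 + 1008/(-2025)) = 560*(1832/1980 + 1008/(-2025)) = 560*(1832*(1/1980) + 1008*(-1/2025)) = 560*(458/495 - 112/225) = 560*(1058/2475) = 118496/495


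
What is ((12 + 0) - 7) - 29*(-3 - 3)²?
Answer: -1039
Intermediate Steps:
((12 + 0) - 7) - 29*(-3 - 3)² = (12 - 7) - 29*(-6)² = 5 - 29*36 = 5 - 1044 = -1039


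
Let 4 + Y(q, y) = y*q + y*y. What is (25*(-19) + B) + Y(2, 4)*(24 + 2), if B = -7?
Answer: 38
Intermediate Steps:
Y(q, y) = -4 + y² + q*y (Y(q, y) = -4 + (y*q + y*y) = -4 + (q*y + y²) = -4 + (y² + q*y) = -4 + y² + q*y)
(25*(-19) + B) + Y(2, 4)*(24 + 2) = (25*(-19) - 7) + (-4 + 4² + 2*4)*(24 + 2) = (-475 - 7) + (-4 + 16 + 8)*26 = -482 + 20*26 = -482 + 520 = 38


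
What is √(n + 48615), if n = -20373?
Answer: 3*√3138 ≈ 168.05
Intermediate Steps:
√(n + 48615) = √(-20373 + 48615) = √28242 = 3*√3138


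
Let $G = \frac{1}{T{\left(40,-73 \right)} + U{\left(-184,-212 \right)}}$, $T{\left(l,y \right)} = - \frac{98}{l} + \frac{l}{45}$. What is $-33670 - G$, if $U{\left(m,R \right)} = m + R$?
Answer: $- \frac{2409458690}{71561} \approx -33670.0$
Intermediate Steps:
$T{\left(l,y \right)} = - \frac{98}{l} + \frac{l}{45}$ ($T{\left(l,y \right)} = - \frac{98}{l} + l \frac{1}{45} = - \frac{98}{l} + \frac{l}{45}$)
$U{\left(m,R \right)} = R + m$
$G = - \frac{180}{71561}$ ($G = \frac{1}{\left(- \frac{98}{40} + \frac{1}{45} \cdot 40\right) - 396} = \frac{1}{\left(\left(-98\right) \frac{1}{40} + \frac{8}{9}\right) - 396} = \frac{1}{\left(- \frac{49}{20} + \frac{8}{9}\right) - 396} = \frac{1}{- \frac{281}{180} - 396} = \frac{1}{- \frac{71561}{180}} = - \frac{180}{71561} \approx -0.0025153$)
$-33670 - G = -33670 - - \frac{180}{71561} = -33670 + \frac{180}{71561} = - \frac{2409458690}{71561}$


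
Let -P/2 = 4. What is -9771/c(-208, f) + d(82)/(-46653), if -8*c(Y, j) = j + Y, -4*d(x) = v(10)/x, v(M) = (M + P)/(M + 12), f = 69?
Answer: -13157552307893/23397039336 ≈ -562.36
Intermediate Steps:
P = -8 (P = -2*4 = -8)
v(M) = (-8 + M)/(12 + M) (v(M) = (M - 8)/(M + 12) = (-8 + M)/(12 + M))
d(x) = -1/(44*x) (d(x) = -(-8 + 10)/(12 + 10)/(4*x) = -2/22/(4*x) = -(1/22)*2/(4*x) = -1/(44*x))
c(Y, j) = -Y/8 - j/8 (c(Y, j) = -(j + Y)/8 = -(Y + j)/8 = -Y/8 - j/8)
-9771/c(-208, f) + d(82)/(-46653) = -9771/(-1/8*(-208) - 1/8*69) - 1/44/82/(-46653) = -9771/(26 - 69/8) - 1/44*1/82*(-1/46653) = -9771/139/8 - 1/3608*(-1/46653) = -9771*8/139 + 1/168324024 = -78168/139 + 1/168324024 = -13157552307893/23397039336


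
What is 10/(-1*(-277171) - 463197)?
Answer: -5/93013 ≈ -5.3756e-5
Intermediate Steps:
10/(-1*(-277171) - 463197) = 10/(277171 - 463197) = 10/(-186026) = 10*(-1/186026) = -5/93013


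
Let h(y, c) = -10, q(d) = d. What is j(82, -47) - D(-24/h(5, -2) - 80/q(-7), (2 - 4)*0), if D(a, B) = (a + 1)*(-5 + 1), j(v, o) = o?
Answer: 431/35 ≈ 12.314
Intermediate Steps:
D(a, B) = -4 - 4*a (D(a, B) = (1 + a)*(-4) = -4 - 4*a)
j(82, -47) - D(-24/h(5, -2) - 80/q(-7), (2 - 4)*0) = -47 - (-4 - 4*(-24/(-10) - 80/(-7))) = -47 - (-4 - 4*(-24*(-⅒) - 80*(-⅐))) = -47 - (-4 - 4*(12/5 + 80/7)) = -47 - (-4 - 4*484/35) = -47 - (-4 - 1936/35) = -47 - 1*(-2076/35) = -47 + 2076/35 = 431/35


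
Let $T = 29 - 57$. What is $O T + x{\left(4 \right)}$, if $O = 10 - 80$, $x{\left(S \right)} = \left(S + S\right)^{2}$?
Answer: $2024$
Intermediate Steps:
$x{\left(S \right)} = 4 S^{2}$ ($x{\left(S \right)} = \left(2 S\right)^{2} = 4 S^{2}$)
$O = -70$ ($O = 10 - 80 = -70$)
$T = -28$
$O T + x{\left(4 \right)} = \left(-70\right) \left(-28\right) + 4 \cdot 4^{2} = 1960 + 4 \cdot 16 = 1960 + 64 = 2024$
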